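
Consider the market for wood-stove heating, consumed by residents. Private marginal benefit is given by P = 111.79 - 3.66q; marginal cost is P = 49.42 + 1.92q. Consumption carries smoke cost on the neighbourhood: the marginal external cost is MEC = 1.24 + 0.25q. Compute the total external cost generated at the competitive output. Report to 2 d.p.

Market equilibrium (private): 49.42 + 1.92q = 111.79 - 3.66q → q_m = 11.1774.
Total external cost = ∫₀^{q_m} (1.24 + 0.25q) dq = 1.24×11.1774 + ½×0.25×11.1774² = 29.4768.

29.48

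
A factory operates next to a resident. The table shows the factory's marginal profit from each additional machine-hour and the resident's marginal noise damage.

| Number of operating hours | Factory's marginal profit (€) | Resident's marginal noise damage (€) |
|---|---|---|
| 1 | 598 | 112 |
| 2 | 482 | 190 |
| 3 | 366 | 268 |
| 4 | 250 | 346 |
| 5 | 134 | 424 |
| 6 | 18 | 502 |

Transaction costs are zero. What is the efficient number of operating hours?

3

Bargaining reaches the level where marginal profit last exceeds marginal noise damage.
That holds through level 3 (366 ≥ 268) but not at 4 (250 < 346).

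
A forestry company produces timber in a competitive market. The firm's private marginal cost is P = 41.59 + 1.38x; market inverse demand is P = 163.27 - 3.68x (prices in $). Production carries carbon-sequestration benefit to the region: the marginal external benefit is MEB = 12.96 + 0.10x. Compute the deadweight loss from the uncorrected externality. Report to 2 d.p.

DWL = $23.80

Market equilibrium (private): 41.59 + 1.38x = 163.27 - 3.68x → x_m = 24.0474.
Social marginal cost = private MC − MEB = 28.63 + 1.28x.
Set SMC = demand: 28.63 + 1.28x = 163.27 - 3.68x → x* = 27.1452.
Height of the DWL triangle at x_m is demand(x_m) − SMC(x_m) = MEB(x_m) = 15.3647.
DWL = ½ × 3.0978 × 15.3647 = 23.7984.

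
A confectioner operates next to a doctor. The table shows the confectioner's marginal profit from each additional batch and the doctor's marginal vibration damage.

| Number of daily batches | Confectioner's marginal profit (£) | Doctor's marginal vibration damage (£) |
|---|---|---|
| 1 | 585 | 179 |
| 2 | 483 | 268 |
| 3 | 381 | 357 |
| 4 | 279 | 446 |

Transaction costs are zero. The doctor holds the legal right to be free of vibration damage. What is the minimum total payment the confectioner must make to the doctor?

£804

Efficient level: marginal profit ≥ marginal vibration damage through level 3, so k* = 3.
With the doctor holding the right, the confectioner must at least compensate total damage at k*: 179 + 268 + 357 = 804.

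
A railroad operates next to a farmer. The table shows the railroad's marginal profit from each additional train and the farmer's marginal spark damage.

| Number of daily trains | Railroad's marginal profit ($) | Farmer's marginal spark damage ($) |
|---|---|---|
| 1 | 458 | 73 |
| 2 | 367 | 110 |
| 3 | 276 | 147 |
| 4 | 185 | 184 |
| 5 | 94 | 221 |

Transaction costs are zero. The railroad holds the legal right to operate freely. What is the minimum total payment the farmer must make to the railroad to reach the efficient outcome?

Left alone the railroad would choose level 5 (marginal profit stays positive).
Efficient level: k* = 4 (marginal profit ≥ marginal spark damage through 4).
The farmer must at least cover the railroad's forgone profit from cutting 5→4: 94 = 94.

$94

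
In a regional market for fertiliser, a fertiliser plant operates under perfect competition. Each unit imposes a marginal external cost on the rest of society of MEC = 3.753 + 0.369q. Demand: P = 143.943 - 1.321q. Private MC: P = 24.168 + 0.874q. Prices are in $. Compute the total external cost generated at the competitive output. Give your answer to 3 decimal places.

Market equilibrium (private): 24.168 + 0.874q = 143.943 - 1.321q → q_m = 54.5672.
Total external cost = ∫₀^{q_m} (3.753 + 0.369q) dq = 3.753×54.5672 + ½×0.369×54.5672² = 754.1541.

$754.154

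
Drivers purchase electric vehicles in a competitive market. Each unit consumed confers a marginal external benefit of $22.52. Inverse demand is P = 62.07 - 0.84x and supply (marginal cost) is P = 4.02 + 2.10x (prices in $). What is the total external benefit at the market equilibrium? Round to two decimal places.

Market equilibrium (private): 4.02 + 2.10x = 62.07 - 0.84x → x_m = 19.7449.
Total external benefit = MEB × x_m = 22.52 × 19.7449 = 444.6551.

$444.66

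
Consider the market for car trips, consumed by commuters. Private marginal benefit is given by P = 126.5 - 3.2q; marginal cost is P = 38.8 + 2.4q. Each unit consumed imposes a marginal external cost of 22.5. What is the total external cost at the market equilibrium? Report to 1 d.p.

352.4

Market equilibrium (private): 38.8 + 2.4q = 126.5 - 3.2q → q_m = 15.6607.
Total external cost = MEC × q_m = 22.5 × 15.6607 = 352.3658.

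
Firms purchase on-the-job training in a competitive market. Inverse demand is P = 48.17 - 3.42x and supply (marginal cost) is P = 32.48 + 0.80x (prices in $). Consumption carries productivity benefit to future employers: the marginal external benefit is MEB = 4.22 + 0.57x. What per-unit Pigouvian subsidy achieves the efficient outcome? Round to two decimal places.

subsidy = $7.33 per unit

Social marginal benefit = demand + MEB = 52.39 - 2.85x.
Set SMB = MC: 52.39 - 2.85x = 32.48 + 0.80x → x* = 5.4548.
The Pigouvian subsidy equals MEB at x*: 4.22 + 0.57×5.4548 = 7.3292.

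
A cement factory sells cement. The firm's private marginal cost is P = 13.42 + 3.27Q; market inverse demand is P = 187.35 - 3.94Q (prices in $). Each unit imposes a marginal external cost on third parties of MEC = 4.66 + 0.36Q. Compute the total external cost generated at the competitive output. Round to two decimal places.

$217.16

Market equilibrium (private): 13.42 + 3.27Q = 187.35 - 3.94Q → Q_m = 24.1234.
Total external cost = ∫₀^{Q_m} (4.66 + 0.36Q) dQ = 4.66×24.1234 + ½×0.36×24.1234² = 217.1640.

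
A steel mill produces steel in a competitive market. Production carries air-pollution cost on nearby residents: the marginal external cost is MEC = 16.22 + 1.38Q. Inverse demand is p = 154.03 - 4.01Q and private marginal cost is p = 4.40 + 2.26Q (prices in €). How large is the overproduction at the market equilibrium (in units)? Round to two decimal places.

Market equilibrium (private): 4.40 + 2.26Q = 154.03 - 4.01Q → Q_m = 23.8644.
Social marginal cost = private MC + MEC = 20.62 + 3.64Q.
Set SMC = demand: 20.62 + 3.64Q = 154.03 - 4.01Q → Q* = 17.4392.
Gap = |23.8644 − 17.4392| = 6.4252.

6.43 units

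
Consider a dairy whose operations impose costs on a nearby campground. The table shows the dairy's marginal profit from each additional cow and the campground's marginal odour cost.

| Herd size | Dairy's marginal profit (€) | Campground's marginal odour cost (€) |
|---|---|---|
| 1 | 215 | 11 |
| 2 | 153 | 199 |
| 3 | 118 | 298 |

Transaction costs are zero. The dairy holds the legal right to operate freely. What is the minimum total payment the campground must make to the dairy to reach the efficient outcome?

Left alone the dairy would choose level 3 (marginal profit stays positive).
Efficient level: k* = 1 (marginal profit ≥ marginal odour cost through 1).
The campground must at least cover the dairy's forgone profit from cutting 3→1: 153 + 118 = 271.

€271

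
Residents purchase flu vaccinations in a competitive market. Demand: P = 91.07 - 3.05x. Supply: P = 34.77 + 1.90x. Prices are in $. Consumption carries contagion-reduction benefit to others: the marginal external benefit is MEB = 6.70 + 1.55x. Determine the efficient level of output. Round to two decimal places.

x* = 18.53

Social marginal benefit = demand + MEB = 97.77 - 1.50x.
Set SMB = MC: 97.77 - 1.50x = 34.77 + 1.90x → x* = 18.5294.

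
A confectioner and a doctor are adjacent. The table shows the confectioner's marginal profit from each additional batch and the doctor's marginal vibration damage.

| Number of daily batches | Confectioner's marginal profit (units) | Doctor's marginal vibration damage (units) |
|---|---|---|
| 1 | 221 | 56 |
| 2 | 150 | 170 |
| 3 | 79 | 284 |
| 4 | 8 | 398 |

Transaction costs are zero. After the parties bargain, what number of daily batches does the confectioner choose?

Bargaining reaches the level where marginal profit last exceeds marginal vibration damage.
That holds through level 1 (221 ≥ 56) but not at 2 (150 < 170).

1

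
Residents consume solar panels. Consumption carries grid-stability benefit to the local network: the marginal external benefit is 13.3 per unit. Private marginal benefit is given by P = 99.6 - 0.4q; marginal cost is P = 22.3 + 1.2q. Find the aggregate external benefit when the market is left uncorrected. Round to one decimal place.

Market equilibrium (private): 22.3 + 1.2q = 99.6 - 0.4q → q_m = 48.3125.
Total external benefit = MEB × q_m = 13.3 × 48.3125 = 642.5563.

642.6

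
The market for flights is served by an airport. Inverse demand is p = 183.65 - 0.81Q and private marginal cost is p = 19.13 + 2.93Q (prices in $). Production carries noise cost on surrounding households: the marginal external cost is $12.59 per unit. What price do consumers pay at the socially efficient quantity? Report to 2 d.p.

Social marginal cost = private MC + MEC = 31.72 + 2.93Q.
Set SMC = demand: 31.72 + 2.93Q = 183.65 - 0.81Q → Q* = 40.6230.
Consumer price on the demand curve at Q*: 183.65 − 0.81×40.6230 = 150.7454.

P = $150.75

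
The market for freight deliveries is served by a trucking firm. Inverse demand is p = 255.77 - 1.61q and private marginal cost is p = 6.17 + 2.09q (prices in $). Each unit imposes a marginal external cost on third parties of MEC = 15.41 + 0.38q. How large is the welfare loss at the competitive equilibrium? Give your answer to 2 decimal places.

Market equilibrium (private): 6.17 + 2.09q = 255.77 - 1.61q → q_m = 67.4595.
Social marginal cost = private MC + MEC = 21.58 + 2.47q.
Set SMC = demand: 21.58 + 2.47q = 255.77 - 1.61q → q* = 57.3995.
Between q* and q_m the wedge SMC − demand runs linearly from 0 to MEC(q_m), so the loss is a triangle.
DWL = ½ × 10.0600 × 41.0446 = 206.4543.

DWL = $206.45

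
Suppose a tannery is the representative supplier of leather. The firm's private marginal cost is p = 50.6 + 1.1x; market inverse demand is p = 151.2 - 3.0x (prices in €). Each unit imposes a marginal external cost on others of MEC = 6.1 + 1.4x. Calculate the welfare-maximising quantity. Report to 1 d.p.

x* = 17.2

Social marginal cost = private MC + MEC = 56.7 + 2.5x.
Set SMC = demand: 56.7 + 2.5x = 151.2 - 3.0x → x* = 17.1818.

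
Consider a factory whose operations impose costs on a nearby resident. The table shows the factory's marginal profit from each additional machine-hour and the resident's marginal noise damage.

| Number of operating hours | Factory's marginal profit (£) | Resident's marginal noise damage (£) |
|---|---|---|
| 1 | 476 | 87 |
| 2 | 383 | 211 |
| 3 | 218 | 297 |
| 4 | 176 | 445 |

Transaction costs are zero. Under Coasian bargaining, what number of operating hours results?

Bargaining reaches the level where marginal profit last exceeds marginal noise damage.
That holds through level 2 (383 ≥ 211) but not at 3 (218 < 297).

2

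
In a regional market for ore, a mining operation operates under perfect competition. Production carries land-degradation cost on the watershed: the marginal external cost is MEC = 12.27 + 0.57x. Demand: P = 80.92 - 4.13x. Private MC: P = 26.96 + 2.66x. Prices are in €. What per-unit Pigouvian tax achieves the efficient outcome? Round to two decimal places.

Social marginal cost = private MC + MEC = 39.23 + 3.23x.
Set SMC = demand: 39.23 + 3.23x = 80.92 - 4.13x → x* = 5.6644.
The Pigouvian tax equals MEC at x*: 12.27 + 0.57×5.6644 = 15.4987.

tax = €15.50 per unit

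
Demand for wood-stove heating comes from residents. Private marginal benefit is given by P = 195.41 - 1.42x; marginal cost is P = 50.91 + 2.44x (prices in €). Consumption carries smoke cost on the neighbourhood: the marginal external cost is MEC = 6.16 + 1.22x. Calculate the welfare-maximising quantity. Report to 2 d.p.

Social marginal benefit = demand − MEC = 189.25 - 2.64x.
Set SMB = MC: 189.25 - 2.64x = 50.91 + 2.44x → x* = 27.2323.

x* = 27.23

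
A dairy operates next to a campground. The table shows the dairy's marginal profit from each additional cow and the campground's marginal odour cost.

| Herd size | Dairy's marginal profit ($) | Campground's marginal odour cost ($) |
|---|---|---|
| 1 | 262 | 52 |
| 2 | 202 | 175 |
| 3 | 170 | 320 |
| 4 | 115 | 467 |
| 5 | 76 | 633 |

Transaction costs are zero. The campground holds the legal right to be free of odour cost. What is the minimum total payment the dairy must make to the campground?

Efficient level: marginal profit ≥ marginal odour cost through level 2, so k* = 2.
With the campground holding the right, the dairy must at least compensate total damage at k*: 52 + 175 = 227.

$227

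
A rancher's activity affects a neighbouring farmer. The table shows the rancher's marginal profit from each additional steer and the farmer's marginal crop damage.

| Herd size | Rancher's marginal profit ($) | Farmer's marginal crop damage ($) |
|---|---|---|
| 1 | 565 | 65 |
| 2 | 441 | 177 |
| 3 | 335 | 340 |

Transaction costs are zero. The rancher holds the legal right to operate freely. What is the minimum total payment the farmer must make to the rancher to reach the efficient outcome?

$335

Left alone the rancher would choose level 3 (marginal profit stays positive).
Efficient level: k* = 2 (marginal profit ≥ marginal crop damage through 2).
The farmer must at least cover the rancher's forgone profit from cutting 3→2: 335 = 335.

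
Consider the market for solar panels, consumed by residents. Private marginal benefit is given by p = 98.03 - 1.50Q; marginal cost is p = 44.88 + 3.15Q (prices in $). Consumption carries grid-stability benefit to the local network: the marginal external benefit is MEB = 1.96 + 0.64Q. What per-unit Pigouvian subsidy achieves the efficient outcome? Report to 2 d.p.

subsidy = $10.76 per unit

Social marginal benefit = demand + MEB = 99.99 - 0.86Q.
Set SMB = MC: 99.99 - 0.86Q = 44.88 + 3.15Q → Q* = 13.7431.
The Pigouvian subsidy equals MEB at Q*: 1.96 + 0.64×13.7431 = 10.7556.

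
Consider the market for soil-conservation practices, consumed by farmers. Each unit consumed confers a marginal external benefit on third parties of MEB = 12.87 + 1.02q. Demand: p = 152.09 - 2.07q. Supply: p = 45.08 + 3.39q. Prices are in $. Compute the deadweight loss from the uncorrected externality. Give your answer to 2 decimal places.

DWL = $121.60

Market equilibrium (private): 45.08 + 3.39q = 152.09 - 2.07q → q_m = 19.5989.
Social marginal benefit = demand + MEB = 164.96 - 1.05q.
Set SMB = MC: 164.96 - 1.05q = 45.08 + 3.39q → q* = 27.0000.
Height of the DWL triangle at q_m is SMB(q_m) − MC(q_m) = MEB(q_m) = 32.8609.
DWL = ½ × 7.4011 × 32.8609 = 121.6034.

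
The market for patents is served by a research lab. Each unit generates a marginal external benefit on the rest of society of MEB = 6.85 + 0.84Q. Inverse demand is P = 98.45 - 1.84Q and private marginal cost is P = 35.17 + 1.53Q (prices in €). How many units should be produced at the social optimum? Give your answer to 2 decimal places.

Q* = 27.72

Social marginal cost = private MC − MEB = 28.32 + 0.69Q.
Set SMC = demand: 28.32 + 0.69Q = 98.45 - 1.84Q → Q* = 27.7194.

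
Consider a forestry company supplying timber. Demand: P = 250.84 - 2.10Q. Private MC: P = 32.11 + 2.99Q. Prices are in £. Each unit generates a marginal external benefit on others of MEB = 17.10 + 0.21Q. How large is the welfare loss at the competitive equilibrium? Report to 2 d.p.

DWL = £69.93

Market equilibrium (private): 32.11 + 2.99Q = 250.84 - 2.10Q → Q_m = 42.9725.
Social marginal cost = private MC − MEB = 15.01 + 2.78Q.
Set SMC = demand: 15.01 + 2.78Q = 250.84 - 2.10Q → Q* = 48.3258.
The welfare-loss triangle has base |Q_m − Q*| and height MEB(Q_m) (the vertical gap between SMC and demand is zero at Q* and MEB at Q_m).
DWL = ½ × 5.3533 × 26.1242 = 69.9253.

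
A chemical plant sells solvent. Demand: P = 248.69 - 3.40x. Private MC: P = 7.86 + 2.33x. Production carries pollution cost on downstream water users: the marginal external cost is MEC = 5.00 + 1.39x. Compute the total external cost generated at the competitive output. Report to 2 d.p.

1437.86

Market equilibrium (private): 7.86 + 2.33x = 248.69 - 3.40x → x_m = 42.0297.
Total external cost = ∫₀^{x_m} (5.00 + 1.39x) dx = 5.00×42.0297 + ½×1.39×42.0297² = 1437.8630.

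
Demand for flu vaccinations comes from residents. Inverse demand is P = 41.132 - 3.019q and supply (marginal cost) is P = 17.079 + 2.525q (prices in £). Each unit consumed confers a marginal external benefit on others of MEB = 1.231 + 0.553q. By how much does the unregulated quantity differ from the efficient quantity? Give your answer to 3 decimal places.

0.727 units

Market equilibrium (private): 17.079 + 2.525q = 41.132 - 3.019q → q_m = 4.3386.
Social marginal benefit = demand + MEB = 42.363 - 2.466q.
Set SMB = MC: 42.363 - 2.466q = 17.079 + 2.525q → q* = 5.0659.
Gap = |4.3386 − 5.0659| = 0.7273.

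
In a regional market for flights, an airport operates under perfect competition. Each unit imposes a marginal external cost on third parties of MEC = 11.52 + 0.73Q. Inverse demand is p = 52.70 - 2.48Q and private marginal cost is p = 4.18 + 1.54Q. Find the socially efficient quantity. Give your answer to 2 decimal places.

Social marginal cost = private MC + MEC = 15.70 + 2.27Q.
Set SMC = demand: 15.70 + 2.27Q = 52.70 - 2.48Q → Q* = 7.7895.

Q* = 7.79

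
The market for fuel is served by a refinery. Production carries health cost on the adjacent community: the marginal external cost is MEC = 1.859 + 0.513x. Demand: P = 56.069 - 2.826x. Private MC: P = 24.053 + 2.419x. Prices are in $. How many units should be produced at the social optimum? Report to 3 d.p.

x* = 5.237

Social marginal cost = private MC + MEC = 25.912 + 2.932x.
Set SMC = demand: 25.912 + 2.932x = 56.069 - 2.826x → x* = 5.2374.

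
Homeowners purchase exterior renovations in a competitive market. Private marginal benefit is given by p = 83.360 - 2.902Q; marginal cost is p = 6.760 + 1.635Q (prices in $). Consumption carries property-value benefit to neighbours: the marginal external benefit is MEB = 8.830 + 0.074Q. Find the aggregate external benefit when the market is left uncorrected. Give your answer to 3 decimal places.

Market equilibrium (private): 6.760 + 1.635Q = 83.360 - 2.902Q → Q_m = 16.8834.
Total external benefit = ∫₀^{Q_m} (8.830 + 0.074Q) dQ = 8.830×16.8834 + ½×0.074×16.8834² = 159.6272.

$159.627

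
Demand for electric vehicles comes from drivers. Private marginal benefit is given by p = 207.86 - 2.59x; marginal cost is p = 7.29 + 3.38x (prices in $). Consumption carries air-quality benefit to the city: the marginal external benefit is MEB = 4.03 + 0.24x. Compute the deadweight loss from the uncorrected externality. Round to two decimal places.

Market equilibrium (private): 7.29 + 3.38x = 207.86 - 2.59x → x_m = 33.5963.
Social marginal benefit = demand + MEB = 211.89 - 2.35x.
Set SMB = MC: 211.89 - 2.35x = 7.29 + 3.38x → x* = 35.7068.
Height of the DWL triangle at x_m is SMB(x_m) − MC(x_m) = MEB(x_m) = 12.0931.
DWL = ½ × 2.1105 × 12.0931 = 12.7612.

DWL = $12.76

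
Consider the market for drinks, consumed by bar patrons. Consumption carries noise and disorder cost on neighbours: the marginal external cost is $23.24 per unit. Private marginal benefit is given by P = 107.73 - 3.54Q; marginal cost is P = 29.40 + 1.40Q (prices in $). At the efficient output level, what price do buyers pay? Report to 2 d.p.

Social marginal benefit = demand − MEC = 84.49 - 3.54Q.
Set SMB = MC: 84.49 - 3.54Q = 29.40 + 1.40Q → Q* = 11.1518.
Consumer price on the demand curve at Q*: 107.73 − 3.54×11.1518 = 68.2526.

P = $68.25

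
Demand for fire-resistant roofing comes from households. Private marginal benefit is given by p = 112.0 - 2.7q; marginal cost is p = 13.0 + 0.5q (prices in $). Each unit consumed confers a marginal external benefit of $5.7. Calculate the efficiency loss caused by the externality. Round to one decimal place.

DWL = $5.1

Market equilibrium (private): 13.0 + 0.5q = 112.0 - 2.7q → q_m = 30.9375.
Social marginal benefit = demand + MEB = 117.7 - 2.7q.
Set SMB = MC: 117.7 - 2.7q = 13.0 + 0.5q → q* = 32.7188.
Height of the DWL triangle at q_m is SMB(q_m) − MC(q_m) = MEB(q_m) = 5.7000.
DWL = ½ × 1.7813 × 5.7000 = 5.0767.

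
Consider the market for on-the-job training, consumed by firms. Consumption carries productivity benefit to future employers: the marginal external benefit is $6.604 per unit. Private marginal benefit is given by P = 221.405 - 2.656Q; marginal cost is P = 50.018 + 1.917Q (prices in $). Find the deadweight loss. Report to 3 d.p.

Market equilibrium (private): 50.018 + 1.917Q = 221.405 - 2.656Q → Q_m = 37.4780.
Social marginal benefit = demand + MEB = 228.009 - 2.656Q.
Set SMB = MC: 228.009 - 2.656Q = 50.018 + 1.917Q → Q* = 38.9222.
The loss is the area between SMB and MC from Q* to Q_m; with linear curves that's a triangle of height MEB(Q_m).
DWL = ½ × 1.4442 × 6.6040 = 4.7687.

DWL = $4.769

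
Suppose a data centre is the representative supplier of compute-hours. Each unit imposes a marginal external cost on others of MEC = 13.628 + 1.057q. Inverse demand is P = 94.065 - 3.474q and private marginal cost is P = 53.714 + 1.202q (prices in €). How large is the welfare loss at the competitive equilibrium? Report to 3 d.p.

Market equilibrium (private): 53.714 + 1.202q = 94.065 - 3.474q → q_m = 8.6294.
Social marginal cost = private MC + MEC = 67.342 + 2.259q.
Set SMC = demand: 67.342 + 2.259q = 94.065 - 3.474q → q* = 4.6613.
Height of the DWL triangle at q_m is SMC(q_m) − demand(q_m) = MEC(q_m) = 22.7493.
DWL = ½ × 3.9681 × 22.7493 = 45.1357.

DWL = €45.136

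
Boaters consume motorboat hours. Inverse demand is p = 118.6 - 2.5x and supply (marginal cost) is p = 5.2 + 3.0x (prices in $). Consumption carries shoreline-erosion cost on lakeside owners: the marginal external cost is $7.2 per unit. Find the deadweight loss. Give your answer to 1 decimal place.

Market equilibrium (private): 5.2 + 3.0x = 118.6 - 2.5x → x_m = 20.6182.
Social marginal benefit = demand − MEC = 111.4 - 2.5x.
Set SMB = MC: 111.4 - 2.5x = 5.2 + 3.0x → x* = 19.3091.
Height of the DWL triangle at x_m is MC(x_m) − SMB(x_m) = MEC(x_m) = 7.2000.
DWL = ½ × 1.3091 × 7.2000 = 4.7128.

DWL = $4.7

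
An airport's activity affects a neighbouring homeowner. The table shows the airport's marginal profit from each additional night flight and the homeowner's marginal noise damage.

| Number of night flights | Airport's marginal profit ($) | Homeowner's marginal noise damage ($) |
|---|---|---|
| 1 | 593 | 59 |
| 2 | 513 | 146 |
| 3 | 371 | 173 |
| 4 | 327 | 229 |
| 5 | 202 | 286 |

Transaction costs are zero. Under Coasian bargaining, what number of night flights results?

4

Bargaining reaches the level where marginal profit last exceeds marginal noise damage.
That holds through level 4 (327 ≥ 229) but not at 5 (202 < 286).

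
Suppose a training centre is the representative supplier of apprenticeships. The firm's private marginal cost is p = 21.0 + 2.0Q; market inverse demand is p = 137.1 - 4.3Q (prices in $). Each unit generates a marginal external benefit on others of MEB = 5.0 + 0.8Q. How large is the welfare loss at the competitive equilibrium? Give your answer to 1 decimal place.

Market equilibrium (private): 21.0 + 2.0Q = 137.1 - 4.3Q → Q_m = 18.4286.
Social marginal cost = private MC − MEB = 16.0 + 1.2Q.
Set SMC = demand: 16.0 + 1.2Q = 137.1 - 4.3Q → Q* = 22.0182.
Height of the DWL triangle at Q_m is demand(Q_m) − SMC(Q_m) = MEB(Q_m) = 19.7429.
DWL = ½ × 3.5896 × 19.7429 = 35.4346.

DWL = $35.4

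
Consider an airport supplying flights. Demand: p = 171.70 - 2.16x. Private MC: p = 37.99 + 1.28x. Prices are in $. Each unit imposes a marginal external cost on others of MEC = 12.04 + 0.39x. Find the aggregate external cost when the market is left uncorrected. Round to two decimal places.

Market equilibrium (private): 37.99 + 1.28x = 171.70 - 2.16x → x_m = 38.8692.
Total external cost = ∫₀^{x_m} (12.04 + 0.39x) dx = 12.04×38.8692 + ½×0.39×38.8692² = 762.5940.

$762.59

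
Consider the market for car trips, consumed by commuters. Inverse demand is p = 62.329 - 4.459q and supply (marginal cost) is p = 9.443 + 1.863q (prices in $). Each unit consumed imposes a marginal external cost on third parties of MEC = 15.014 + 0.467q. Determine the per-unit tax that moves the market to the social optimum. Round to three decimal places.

Social marginal benefit = demand − MEC = 47.315 - 4.926q.
Set SMB = MC: 47.315 - 4.926q = 9.443 + 1.863q → q* = 5.5784.
The Pigouvian tax equals MEC at q*: 15.014 + 0.467×5.5784 = 17.6191.

tax = $17.619 per unit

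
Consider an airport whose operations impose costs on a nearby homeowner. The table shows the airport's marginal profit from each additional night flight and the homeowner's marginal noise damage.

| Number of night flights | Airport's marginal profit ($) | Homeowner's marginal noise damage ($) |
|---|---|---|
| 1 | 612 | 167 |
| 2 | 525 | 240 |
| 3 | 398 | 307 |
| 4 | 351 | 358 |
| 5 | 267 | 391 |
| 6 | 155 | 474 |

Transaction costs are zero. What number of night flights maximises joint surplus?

Bargaining reaches the level where marginal profit last exceeds marginal noise damage.
That holds through level 3 (398 ≥ 307) but not at 4 (351 < 358).

3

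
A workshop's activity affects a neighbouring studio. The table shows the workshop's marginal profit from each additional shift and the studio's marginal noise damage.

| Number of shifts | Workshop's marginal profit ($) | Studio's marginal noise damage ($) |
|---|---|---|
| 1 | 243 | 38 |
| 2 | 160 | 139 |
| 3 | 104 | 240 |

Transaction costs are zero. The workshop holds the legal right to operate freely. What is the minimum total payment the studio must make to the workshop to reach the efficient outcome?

$104

Left alone the workshop would choose level 3 (marginal profit stays positive).
Efficient level: k* = 2 (marginal profit ≥ marginal noise damage through 2).
The studio must at least cover the workshop's forgone profit from cutting 3→2: 104 = 104.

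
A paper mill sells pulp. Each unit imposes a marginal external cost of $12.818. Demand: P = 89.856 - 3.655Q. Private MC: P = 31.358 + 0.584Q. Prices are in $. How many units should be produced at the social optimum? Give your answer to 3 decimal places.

Social marginal cost = private MC + MEC = 44.176 + 0.584Q.
Set SMC = demand: 44.176 + 0.584Q = 89.856 - 3.655Q → Q* = 10.7761.

Q* = 10.776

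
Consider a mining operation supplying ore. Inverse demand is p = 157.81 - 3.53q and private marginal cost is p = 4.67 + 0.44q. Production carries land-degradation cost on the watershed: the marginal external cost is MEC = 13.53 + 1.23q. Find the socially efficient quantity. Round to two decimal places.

q* = 26.85

Social marginal cost = private MC + MEC = 18.20 + 1.67q.
Set SMC = demand: 18.20 + 1.67q = 157.81 - 3.53q → q* = 26.8481.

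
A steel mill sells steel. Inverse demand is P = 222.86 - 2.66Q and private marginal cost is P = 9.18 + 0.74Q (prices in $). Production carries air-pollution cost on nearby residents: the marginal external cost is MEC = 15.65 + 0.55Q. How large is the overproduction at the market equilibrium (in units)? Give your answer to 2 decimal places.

Market equilibrium (private): 9.18 + 0.74Q = 222.86 - 2.66Q → Q_m = 62.8471.
Social marginal cost = private MC + MEC = 24.83 + 1.29Q.
Set SMC = demand: 24.83 + 1.29Q = 222.86 - 2.66Q → Q* = 50.1342.
Gap = |62.8471 − 50.1342| = 12.7129.

12.71 units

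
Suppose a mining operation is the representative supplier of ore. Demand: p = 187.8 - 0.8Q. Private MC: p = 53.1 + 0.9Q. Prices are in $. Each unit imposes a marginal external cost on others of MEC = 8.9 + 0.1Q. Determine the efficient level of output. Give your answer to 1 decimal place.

Social marginal cost = private MC + MEC = 62.0 + Q.
Set SMC = demand: 62.0 + Q = 187.8 - 0.8Q → Q* = 69.8889.

Q* = 69.9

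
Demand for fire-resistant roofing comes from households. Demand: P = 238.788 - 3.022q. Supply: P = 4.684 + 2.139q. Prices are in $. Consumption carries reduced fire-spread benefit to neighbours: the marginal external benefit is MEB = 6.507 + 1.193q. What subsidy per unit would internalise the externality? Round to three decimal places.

subsidy = $78.848 per unit

Social marginal benefit = demand + MEB = 245.295 - 1.829q.
Set SMB = MC: 245.295 - 1.829q = 4.684 + 2.139q → q* = 60.6379.
The Pigouvian subsidy equals MEB at q*: 6.507 + 1.193×60.6379 = 78.8480.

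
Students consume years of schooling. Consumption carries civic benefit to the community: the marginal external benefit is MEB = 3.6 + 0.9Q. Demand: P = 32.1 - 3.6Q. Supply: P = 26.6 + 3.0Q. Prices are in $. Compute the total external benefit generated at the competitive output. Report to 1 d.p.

$3.3

Market equilibrium (private): 26.6 + 3.0Q = 32.1 - 3.6Q → Q_m = 0.8333.
Total external benefit = ∫₀^{Q_m} (3.6 + 0.9Q) dQ = 3.6×0.8333 + ½×0.9×0.8333² = 3.3124.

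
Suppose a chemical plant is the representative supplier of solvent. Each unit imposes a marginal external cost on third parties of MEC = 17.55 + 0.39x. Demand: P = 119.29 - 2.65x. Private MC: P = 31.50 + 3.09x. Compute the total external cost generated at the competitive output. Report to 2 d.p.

Market equilibrium (private): 31.50 + 3.09x = 119.29 - 2.65x → x_m = 15.2944.
Total external cost = ∫₀^{x_m} (17.55 + 0.39x) dx = 17.55×15.2944 + ½×0.39×15.2944² = 314.0309.

314.03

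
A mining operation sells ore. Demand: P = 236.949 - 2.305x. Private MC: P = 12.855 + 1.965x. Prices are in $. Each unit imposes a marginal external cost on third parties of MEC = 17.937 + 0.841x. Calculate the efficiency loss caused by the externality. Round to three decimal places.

Market equilibrium (private): 12.855 + 1.965x = 236.949 - 2.305x → x_m = 52.4810.
Social marginal cost = private MC + MEC = 30.792 + 2.806x.
Set SMC = demand: 30.792 + 2.806x = 236.949 - 2.305x → x* = 40.3359.
The welfare-loss triangle has base |x_m − x*| and height MEC(x_m) (the vertical gap between SMC and demand is zero at x* and MEC at x_m).
DWL = ½ × 12.1451 × 62.0735 = 376.9444.

DWL = $376.944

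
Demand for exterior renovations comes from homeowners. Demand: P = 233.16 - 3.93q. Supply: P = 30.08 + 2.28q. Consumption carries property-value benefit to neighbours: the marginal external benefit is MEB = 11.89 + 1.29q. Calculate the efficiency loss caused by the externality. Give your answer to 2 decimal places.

DWL = 297.17

Market equilibrium (private): 30.08 + 2.28q = 233.16 - 3.93q → q_m = 32.7021.
Social marginal benefit = demand + MEB = 245.05 - 2.64q.
Set SMB = MC: 245.05 - 2.64q = 30.08 + 2.28q → q* = 43.6931.
Height of the DWL triangle at q_m is SMB(q_m) − MC(q_m) = MEB(q_m) = 54.0757.
DWL = ½ × 10.9910 × 54.0757 = 297.1730.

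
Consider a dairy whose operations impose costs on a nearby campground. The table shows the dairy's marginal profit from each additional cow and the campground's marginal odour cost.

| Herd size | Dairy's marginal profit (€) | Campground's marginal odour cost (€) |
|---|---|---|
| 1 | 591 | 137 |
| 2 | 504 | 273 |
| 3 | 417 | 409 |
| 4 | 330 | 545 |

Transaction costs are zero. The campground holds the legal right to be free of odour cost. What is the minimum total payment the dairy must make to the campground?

€819

Efficient level: marginal profit ≥ marginal odour cost through level 3, so k* = 3.
With the campground holding the right, the dairy must at least compensate total damage at k*: 137 + 273 + 409 = 819.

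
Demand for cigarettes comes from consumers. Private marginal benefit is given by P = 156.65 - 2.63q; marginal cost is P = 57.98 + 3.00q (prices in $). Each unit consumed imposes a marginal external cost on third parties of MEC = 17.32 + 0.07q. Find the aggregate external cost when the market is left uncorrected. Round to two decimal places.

Market equilibrium (private): 57.98 + 3.00q = 156.65 - 2.63q → q_m = 17.5258.
Total external cost = ∫₀^{q_m} (17.32 + 0.07q) dq = 17.32×17.5258 + ½×0.07×17.5258² = 314.2972.

$314.30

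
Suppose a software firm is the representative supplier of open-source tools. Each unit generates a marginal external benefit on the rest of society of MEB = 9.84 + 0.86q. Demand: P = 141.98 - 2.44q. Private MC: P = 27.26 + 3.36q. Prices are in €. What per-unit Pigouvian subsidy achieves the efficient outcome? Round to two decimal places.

Social marginal cost = private MC − MEB = 17.42 + 2.50q.
Set SMC = demand: 17.42 + 2.50q = 141.98 - 2.44q → q* = 25.2146.
The Pigouvian subsidy equals MEB at q*: 9.84 + 0.86×25.2146 = 31.5246.

subsidy = €31.52 per unit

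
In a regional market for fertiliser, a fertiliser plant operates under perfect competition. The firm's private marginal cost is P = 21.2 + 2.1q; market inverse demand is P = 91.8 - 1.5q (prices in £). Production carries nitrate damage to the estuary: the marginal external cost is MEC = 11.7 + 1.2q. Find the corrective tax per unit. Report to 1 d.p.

tax = £26.4 per unit

Social marginal cost = private MC + MEC = 32.9 + 3.3q.
Set SMC = demand: 32.9 + 3.3q = 91.8 - 1.5q → q* = 12.2708.
The Pigouvian tax equals MEC at q*: 11.7 + 1.2×12.2708 = 26.4250.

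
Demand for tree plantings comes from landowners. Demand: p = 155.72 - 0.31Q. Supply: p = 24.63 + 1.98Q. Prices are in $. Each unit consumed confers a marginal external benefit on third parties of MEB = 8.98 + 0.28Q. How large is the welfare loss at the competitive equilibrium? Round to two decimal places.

DWL = $155.58

Market equilibrium (private): 24.63 + 1.98Q = 155.72 - 0.31Q → Q_m = 57.2445.
Social marginal benefit = demand + MEB = 164.70 - 0.03Q.
Set SMB = MC: 164.70 - 0.03Q = 24.63 + 1.98Q → Q* = 69.6866.
The welfare-loss triangle has base |Q_m − Q*| and height MEB(Q_m) (the vertical gap between SMB and MC is zero at Q* and MEB at Q_m).
DWL = ½ × 12.4421 × 25.0085 = 155.5791.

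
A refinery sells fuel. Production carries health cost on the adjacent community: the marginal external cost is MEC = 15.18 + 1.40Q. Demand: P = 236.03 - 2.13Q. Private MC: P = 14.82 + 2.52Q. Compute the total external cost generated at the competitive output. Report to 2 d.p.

Market equilibrium (private): 14.82 + 2.52Q = 236.03 - 2.13Q → Q_m = 47.5720.
Total external cost = ∫₀^{Q_m} (15.18 + 1.40Q) dQ = 15.18×47.5720 + ½×1.40×47.5720² = 2306.3096.

2306.31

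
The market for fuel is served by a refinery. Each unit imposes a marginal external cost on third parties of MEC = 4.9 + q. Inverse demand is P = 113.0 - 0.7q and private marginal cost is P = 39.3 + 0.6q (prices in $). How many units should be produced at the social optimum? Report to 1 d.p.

Social marginal cost = private MC + MEC = 44.2 + 1.6q.
Set SMC = demand: 44.2 + 1.6q = 113.0 - 0.7q → q* = 29.9130.

q* = 29.9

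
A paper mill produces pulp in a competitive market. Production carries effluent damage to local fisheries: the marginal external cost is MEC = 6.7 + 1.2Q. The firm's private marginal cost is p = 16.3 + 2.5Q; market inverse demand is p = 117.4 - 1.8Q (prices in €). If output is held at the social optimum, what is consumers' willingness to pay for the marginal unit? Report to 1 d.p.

P = €86.5

Social marginal cost = private MC + MEC = 23.0 + 3.7Q.
Set SMC = demand: 23.0 + 3.7Q = 117.4 - 1.8Q → Q* = 17.1636.
Consumer price on the demand curve at Q*: 117.4 − 1.8×17.1636 = 86.5055.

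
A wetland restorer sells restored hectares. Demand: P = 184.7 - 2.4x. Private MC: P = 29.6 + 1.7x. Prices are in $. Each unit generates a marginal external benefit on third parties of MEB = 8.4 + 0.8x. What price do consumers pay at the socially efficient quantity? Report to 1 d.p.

P = $65.8

Social marginal cost = private MC − MEB = 21.2 + 0.9x.
Set SMC = demand: 21.2 + 0.9x = 184.7 - 2.4x → x* = 49.5455.
Consumer price on the demand curve at x*: 184.7 − 2.4×49.5455 = 65.7908.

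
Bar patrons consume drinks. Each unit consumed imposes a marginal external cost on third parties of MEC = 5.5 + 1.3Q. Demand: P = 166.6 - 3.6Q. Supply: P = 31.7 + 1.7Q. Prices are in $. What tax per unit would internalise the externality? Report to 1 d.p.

tax = $31.0 per unit

Social marginal benefit = demand − MEC = 161.1 - 4.9Q.
Set SMB = MC: 161.1 - 4.9Q = 31.7 + 1.7Q → Q* = 19.6061.
The Pigouvian tax equals MEC at Q*: 5.5 + 1.3×19.6061 = 30.9879.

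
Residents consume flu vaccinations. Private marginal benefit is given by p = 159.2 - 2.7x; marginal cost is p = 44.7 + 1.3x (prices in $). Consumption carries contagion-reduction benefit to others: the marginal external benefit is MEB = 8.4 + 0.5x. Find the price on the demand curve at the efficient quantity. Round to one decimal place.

Social marginal benefit = demand + MEB = 167.6 - 2.2x.
Set SMB = MC: 167.6 - 2.2x = 44.7 + 1.3x → x* = 35.1143.
Consumer price on the demand curve at x*: 159.2 − 2.7×35.1143 = 64.3914.

P = $64.4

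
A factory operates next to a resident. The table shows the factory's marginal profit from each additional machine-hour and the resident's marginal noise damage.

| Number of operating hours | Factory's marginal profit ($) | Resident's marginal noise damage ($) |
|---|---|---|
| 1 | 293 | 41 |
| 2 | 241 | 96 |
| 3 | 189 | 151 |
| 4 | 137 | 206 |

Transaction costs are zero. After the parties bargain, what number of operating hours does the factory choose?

3

Bargaining reaches the level where marginal profit last exceeds marginal noise damage.
That holds through level 3 (189 ≥ 151) but not at 4 (137 < 206).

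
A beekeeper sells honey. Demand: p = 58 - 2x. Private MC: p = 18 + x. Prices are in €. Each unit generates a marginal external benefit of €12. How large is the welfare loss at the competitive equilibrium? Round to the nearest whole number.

Market equilibrium (private): 18 + x = 58 - 2x → x_m = 13.3333.
Social marginal cost = private MC − MEB = 6 + x.
Set SMC = demand: 6 + x = 58 - 2x → x* = 17.3333.
Between x* and x_m the wedge demand − SMC runs linearly from 0 to MEB(x_m), so the loss is a triangle.
DWL = ½ × 4.0000 × 12.0000 = 24.0000.

DWL = €24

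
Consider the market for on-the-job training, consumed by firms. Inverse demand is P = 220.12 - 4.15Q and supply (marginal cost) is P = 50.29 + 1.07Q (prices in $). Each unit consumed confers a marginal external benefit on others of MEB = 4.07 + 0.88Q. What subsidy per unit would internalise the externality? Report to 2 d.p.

subsidy = $39.33 per unit

Social marginal benefit = demand + MEB = 224.19 - 3.27Q.
Set SMB = MC: 224.19 - 3.27Q = 50.29 + 1.07Q → Q* = 40.0691.
The Pigouvian subsidy equals MEB at Q*: 4.07 + 0.88×40.0691 = 39.3308.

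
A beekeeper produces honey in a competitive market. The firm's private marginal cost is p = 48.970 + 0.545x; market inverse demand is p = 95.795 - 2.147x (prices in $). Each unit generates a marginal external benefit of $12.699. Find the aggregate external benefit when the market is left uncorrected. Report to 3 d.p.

$220.888

Market equilibrium (private): 48.970 + 0.545x = 95.795 - 2.147x → x_m = 17.3941.
Total external benefit = MEB × x_m = 12.699 × 17.3941 = 220.8877.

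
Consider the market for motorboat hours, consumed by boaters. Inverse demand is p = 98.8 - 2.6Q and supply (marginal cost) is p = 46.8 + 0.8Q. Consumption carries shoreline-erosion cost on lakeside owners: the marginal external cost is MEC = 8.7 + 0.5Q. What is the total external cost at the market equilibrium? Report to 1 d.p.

Market equilibrium (private): 46.8 + 0.8Q = 98.8 - 2.6Q → Q_m = 15.2941.
Total external cost = ∫₀^{Q_m} (8.7 + 0.5Q) dQ = 8.7×15.2941 + ½×0.5×15.2941² = 191.5360.

191.5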